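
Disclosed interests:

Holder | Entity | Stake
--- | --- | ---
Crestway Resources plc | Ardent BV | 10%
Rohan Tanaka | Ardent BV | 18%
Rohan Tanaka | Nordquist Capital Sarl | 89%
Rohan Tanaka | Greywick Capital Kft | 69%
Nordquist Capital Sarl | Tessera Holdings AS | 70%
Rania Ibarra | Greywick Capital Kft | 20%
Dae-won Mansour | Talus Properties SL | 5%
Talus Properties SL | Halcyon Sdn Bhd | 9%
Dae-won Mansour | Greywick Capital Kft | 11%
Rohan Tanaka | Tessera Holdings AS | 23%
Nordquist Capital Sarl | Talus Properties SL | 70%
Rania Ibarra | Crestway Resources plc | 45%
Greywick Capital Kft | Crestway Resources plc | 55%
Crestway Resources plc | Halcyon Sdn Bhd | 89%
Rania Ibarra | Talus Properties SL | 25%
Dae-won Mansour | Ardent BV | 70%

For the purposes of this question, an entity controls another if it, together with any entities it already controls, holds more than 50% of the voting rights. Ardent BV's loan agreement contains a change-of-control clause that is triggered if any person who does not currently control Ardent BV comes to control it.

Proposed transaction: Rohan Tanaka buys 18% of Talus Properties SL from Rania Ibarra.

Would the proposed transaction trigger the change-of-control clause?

The purchase adds only to Rohan's holdings (Rania's stake shrinks), so Rohan is the only person who could newly come to control Ardent.
Rohan holds 69% of Greywick, so Rohan controls Greywick.
Rohan holds 89% of Nordquist, so Rohan controls Nordquist.
Greywick holds 55% of Crestway, so Rohan controls Crestway.
Nordquist holds 70% of Talus, so Rohan controls Talus.
Crestway and Talus together hold 89% + 9% = 98% of Halcyon, so Rohan controls Halcyon.
Rohan and Nordquist together hold 23% + 70% = 93% of Tessera, so Rohan controls Tessera.
In Ardent, Rohan's side holds only 18% + 10% = 28%, not > 50%.
So before the transaction, Rohan does not control Ardent.
After the purchase, Rohan holds 18% of Talus directly, and Rania's stake falls to 7%.
Nordquist and Rohan together hold 70% + 18% = 88% of Talus, so Rohan controls Talus.
After the transaction, Rohan's side holds 18% + 10% = 28% of Ardent, not > 50%, so Rohan still does not control Ardent.
No new person acquires control, so the clause is not triggered.

No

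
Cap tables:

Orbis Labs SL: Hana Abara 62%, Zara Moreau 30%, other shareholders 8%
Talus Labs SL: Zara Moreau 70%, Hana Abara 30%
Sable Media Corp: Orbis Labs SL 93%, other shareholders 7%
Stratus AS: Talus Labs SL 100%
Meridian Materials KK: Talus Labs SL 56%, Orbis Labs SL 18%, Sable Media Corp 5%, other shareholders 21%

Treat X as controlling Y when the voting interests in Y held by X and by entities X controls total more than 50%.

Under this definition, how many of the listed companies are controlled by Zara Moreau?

3

Zara holds 70% of Talus, so Zara controls Talus.
Talus holds 100% of Stratus, so Zara controls Stratus.
Talus holds 56% of Meridian, so Zara controls Meridian.
No other company's threshold is met.
Zara controls 3 companies.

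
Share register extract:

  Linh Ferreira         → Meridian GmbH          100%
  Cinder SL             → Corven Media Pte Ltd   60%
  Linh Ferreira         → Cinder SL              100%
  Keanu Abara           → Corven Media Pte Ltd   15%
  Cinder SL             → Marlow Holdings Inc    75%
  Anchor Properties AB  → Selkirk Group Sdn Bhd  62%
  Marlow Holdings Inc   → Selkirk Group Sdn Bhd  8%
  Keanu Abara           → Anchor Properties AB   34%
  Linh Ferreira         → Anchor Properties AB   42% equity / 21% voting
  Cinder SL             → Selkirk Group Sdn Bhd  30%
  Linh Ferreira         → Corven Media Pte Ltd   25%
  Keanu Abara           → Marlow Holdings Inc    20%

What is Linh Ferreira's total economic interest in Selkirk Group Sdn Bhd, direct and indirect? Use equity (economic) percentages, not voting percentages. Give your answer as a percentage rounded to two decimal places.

Linh reaches Selkirk along 3 paths.
Via Cinder: 100% × 30% = 30%.
Via Anchor: 42% × 62% = 26.04%.
Via Cinder → Marlow: 100% × 75% × 8% = 6%.
Total: 30% + 26.04% + 6% = 62.04%.

62.04%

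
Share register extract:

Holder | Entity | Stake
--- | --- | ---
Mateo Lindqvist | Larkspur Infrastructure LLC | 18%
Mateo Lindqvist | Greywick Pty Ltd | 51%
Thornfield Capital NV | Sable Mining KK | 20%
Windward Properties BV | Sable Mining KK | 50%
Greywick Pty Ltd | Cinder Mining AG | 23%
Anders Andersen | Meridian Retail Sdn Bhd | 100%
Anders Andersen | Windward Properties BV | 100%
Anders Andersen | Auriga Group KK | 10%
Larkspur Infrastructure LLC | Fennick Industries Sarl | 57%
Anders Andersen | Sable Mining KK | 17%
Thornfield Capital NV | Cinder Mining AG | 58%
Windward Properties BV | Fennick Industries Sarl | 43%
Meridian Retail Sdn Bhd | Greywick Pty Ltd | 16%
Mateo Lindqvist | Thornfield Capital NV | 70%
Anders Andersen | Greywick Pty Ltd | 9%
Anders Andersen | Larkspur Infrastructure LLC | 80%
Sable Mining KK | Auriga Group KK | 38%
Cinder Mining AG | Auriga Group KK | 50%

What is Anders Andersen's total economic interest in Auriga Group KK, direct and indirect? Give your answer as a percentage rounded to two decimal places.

Anders reaches Auriga along 5 paths.
Via Meridian → Greywick → Cinder: 100% × 16% × 23% × 50% = 1.84%.
Via Greywick → Cinder: 9% × 23% × 50% = 1.035%.
Via Windward → Sable: 100% × 50% × 38% = 19%.
Via Sable: 17% × 38% = 6.46%.
Direct stake: 10% = 10%.
Total: 1.84% + 1.035% + 19% + 6.46% + 10% = 38.335%.
Rounded: 38.34%.

38.34%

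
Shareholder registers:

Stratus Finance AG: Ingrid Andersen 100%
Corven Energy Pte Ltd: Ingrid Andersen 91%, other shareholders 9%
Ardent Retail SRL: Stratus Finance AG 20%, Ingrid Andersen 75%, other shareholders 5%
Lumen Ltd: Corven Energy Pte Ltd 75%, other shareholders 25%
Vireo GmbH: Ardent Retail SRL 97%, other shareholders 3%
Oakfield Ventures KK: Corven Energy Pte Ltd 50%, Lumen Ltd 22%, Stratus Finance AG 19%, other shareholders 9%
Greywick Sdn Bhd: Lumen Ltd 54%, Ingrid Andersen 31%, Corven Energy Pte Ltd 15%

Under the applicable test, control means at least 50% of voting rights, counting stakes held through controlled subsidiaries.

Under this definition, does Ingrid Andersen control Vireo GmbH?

Ingrid holds 100% of Stratus, so Ingrid controls Stratus.
Stratus and Ingrid together hold 20% + 75% = 95% of Ardent, so Ingrid controls Ardent.
Ardent holds 97% of Vireo, so Ingrid controls Vireo.

Yes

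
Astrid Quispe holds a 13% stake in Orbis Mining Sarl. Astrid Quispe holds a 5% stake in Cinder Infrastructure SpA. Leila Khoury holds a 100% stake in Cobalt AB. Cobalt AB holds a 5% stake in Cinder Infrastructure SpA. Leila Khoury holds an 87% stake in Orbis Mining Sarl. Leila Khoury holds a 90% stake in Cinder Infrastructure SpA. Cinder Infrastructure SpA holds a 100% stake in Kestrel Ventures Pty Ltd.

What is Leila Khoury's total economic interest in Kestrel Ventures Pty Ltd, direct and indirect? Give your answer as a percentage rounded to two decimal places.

95.00%

Leila reaches Kestrel along 2 paths.
Via Cobalt → Cinder: 100% × 5% × 100% = 5%.
Via Cinder: 90% × 100% = 90%.
Total: 5% + 90% = 95%.
Rounded: 95.00%.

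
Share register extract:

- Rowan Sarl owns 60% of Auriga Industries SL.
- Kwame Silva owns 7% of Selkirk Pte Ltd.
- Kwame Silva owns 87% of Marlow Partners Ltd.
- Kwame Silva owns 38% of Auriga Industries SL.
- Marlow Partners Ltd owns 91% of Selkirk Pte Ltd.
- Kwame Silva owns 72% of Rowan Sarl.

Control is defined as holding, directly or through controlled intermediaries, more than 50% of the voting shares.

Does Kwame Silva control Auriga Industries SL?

Kwame holds 72% of Rowan, so Kwame controls Rowan.
Rowan and Kwame together hold 60% + 38% = 98% of Auriga, so Kwame controls Auriga.

Yes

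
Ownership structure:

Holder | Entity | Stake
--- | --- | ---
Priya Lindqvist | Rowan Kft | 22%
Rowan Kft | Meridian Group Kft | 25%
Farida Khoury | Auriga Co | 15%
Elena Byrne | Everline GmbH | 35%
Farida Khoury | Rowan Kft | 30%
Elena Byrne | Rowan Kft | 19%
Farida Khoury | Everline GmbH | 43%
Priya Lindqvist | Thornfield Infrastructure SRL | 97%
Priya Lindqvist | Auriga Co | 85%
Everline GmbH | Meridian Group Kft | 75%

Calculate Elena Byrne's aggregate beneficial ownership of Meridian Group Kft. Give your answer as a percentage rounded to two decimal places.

Elena reaches Meridian along 2 paths.
Via Everline: 35% × 75% = 26.25%.
Via Rowan: 19% × 25% = 4.75%.
Total: 26.25% + 4.75% = 31%.
Rounded: 31.00%.

31.00%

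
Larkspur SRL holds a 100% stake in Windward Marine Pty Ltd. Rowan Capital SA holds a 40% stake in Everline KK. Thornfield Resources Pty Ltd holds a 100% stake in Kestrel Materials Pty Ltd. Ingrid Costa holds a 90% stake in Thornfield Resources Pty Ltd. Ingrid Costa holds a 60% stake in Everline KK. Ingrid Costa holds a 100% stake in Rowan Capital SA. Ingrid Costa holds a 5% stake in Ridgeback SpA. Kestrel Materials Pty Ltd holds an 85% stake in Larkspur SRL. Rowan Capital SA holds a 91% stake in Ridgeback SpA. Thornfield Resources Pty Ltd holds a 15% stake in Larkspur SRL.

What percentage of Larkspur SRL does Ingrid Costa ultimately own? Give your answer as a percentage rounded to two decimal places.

90.00%

Ingrid reaches Larkspur along 2 paths.
Via Thornfield → Kestrel: 90% × 100% × 85% = 76.5%.
Via Thornfield: 90% × 15% = 13.5%.
Total: 76.5% + 13.5% = 90%.
Rounded: 90.00%.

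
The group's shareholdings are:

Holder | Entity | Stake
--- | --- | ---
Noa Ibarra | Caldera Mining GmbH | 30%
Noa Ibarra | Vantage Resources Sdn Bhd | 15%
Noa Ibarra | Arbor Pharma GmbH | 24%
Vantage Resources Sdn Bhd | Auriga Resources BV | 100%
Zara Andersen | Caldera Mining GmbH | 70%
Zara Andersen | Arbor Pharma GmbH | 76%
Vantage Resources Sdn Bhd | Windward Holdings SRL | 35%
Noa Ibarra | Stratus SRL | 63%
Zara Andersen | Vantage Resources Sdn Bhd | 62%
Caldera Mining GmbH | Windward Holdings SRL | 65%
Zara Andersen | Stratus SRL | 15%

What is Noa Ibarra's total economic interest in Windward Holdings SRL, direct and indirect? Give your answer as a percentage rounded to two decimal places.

Noa reaches Windward along 2 paths.
Via Vantage: 15% × 35% = 5.25%.
Via Caldera: 30% × 65% = 19.5%.
Total: 5.25% + 19.5% = 24.75%.

24.75%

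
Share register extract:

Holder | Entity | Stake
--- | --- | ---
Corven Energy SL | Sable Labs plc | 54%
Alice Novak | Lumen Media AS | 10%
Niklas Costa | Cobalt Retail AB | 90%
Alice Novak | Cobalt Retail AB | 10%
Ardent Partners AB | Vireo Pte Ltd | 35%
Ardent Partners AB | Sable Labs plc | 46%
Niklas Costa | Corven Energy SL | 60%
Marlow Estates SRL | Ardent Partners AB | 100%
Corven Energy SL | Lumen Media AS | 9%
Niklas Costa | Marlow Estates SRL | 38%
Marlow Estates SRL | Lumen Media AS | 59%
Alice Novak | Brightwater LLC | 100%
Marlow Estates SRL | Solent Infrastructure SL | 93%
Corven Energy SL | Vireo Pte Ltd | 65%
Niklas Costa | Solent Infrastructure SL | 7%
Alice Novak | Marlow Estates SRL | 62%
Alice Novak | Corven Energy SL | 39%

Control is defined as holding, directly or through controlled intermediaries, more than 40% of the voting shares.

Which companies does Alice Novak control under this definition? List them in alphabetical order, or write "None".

Alice holds 62% of Marlow, so Alice controls Marlow.
Marlow and Alice together hold 59% + 10% = 69% of Lumen, so Alice controls Lumen.
Marlow holds 100% of Ardent, so Alice controls Ardent.
Ardent holds 46% of Sable, so Alice controls Sable.
Marlow holds 93% of Solent, so Alice controls Solent.
Alice holds 100% of Brightwater, so Alice controls Brightwater.
No other company's threshold is met.

Ardent Partners AB, Brightwater LLC, Lumen Media AS, Marlow Estates SRL, Sable Labs plc, Solent Infrastructure SL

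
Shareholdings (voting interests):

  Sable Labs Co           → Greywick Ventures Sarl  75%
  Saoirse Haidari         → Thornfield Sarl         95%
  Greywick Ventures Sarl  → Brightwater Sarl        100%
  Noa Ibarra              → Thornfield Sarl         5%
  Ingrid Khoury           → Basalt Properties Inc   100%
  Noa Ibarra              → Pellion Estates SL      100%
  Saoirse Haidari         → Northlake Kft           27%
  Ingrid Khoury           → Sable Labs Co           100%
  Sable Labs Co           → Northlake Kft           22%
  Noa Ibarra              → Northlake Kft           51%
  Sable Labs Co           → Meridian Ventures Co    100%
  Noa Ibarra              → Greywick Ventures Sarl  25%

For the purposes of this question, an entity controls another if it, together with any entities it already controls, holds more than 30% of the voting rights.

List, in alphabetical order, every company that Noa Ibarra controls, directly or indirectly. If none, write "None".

Noa holds 51% of Northlake, so Noa controls Northlake.
Noa holds 100% of Pellion, so Noa controls Pellion.
No other company's threshold is met.

Northlake Kft, Pellion Estates SL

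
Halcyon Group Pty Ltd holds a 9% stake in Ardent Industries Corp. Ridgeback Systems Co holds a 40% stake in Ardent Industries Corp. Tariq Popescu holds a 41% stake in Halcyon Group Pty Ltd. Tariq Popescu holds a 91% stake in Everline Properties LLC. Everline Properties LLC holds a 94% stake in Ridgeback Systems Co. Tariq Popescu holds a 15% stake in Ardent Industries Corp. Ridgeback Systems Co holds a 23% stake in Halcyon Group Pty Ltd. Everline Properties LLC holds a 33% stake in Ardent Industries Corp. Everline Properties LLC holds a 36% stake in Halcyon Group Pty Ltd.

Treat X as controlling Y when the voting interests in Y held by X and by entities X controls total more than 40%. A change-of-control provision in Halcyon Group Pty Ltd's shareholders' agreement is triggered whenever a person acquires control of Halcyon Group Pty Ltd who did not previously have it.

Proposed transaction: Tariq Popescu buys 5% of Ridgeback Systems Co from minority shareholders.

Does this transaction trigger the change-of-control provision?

No

The purchase changes only Tariq's holdings, so Tariq is the only person who could newly come to control Halcyon.
Tariq holds 91% of Everline, so Tariq controls Everline.
Everline holds 94% of Ridgeback, so Tariq controls Ridgeback.
Everline and Ridgeback and Tariq together hold 36% + 23% + 41% = 100% of Halcyon, so Tariq controls Halcyon.
So Tariq already controls Halcyon before the transaction.
After the purchase, Tariq holds 5% of Ridgeback directly.
Tariq controlled Halcyon already, so this is not a new person acquiring control; every other person's position is unchanged or reduced.
No new person acquires control, so the clause is not triggered.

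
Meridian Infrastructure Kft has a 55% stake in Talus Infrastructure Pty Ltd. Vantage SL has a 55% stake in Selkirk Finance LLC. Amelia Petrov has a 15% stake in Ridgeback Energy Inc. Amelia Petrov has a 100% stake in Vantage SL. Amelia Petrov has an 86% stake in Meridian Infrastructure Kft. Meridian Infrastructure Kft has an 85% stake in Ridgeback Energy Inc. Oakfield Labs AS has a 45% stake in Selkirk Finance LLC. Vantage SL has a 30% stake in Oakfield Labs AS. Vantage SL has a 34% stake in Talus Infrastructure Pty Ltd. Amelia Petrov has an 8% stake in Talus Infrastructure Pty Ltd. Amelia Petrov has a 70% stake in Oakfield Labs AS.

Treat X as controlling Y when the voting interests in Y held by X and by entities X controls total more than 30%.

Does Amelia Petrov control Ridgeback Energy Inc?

Yes

Amelia holds 86% of Meridian, so Amelia controls Meridian.
Meridian and Amelia together hold 85% + 15% = 100% of Ridgeback, so Amelia controls Ridgeback.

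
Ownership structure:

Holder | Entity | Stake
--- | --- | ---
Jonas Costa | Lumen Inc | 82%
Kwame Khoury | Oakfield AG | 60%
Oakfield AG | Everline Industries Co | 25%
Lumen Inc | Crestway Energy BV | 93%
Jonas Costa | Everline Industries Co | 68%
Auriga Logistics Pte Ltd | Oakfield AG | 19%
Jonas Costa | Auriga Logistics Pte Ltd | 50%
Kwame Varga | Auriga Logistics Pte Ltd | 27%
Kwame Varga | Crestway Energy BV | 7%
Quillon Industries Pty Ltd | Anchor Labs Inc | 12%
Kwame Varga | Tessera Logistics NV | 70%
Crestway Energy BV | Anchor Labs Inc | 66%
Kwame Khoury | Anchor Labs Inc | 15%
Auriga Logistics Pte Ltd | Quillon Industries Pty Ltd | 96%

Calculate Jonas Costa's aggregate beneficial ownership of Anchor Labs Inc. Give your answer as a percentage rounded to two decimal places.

56.09%

Jonas reaches Anchor along 2 paths.
Via Lumen → Crestway: 82% × 93% × 66% = 50.3316%.
Via Auriga → Quillon: 50% × 96% × 12% = 5.76%.
Total: 50.3316% + 5.76% = 56.0916%.
Rounded: 56.09%.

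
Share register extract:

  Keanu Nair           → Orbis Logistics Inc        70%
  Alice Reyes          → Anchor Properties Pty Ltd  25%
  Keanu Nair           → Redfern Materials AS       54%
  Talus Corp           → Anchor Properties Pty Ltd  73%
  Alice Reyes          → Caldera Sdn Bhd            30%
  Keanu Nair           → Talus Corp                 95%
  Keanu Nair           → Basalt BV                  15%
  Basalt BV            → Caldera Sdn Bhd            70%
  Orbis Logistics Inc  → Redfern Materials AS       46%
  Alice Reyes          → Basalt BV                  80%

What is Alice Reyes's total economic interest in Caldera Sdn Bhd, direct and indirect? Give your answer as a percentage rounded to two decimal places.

Alice reaches Caldera along 2 paths.
Via Basalt: 80% × 70% = 56%.
Direct stake: 30% = 30%.
Total: 56% + 30% = 86%.
Rounded: 86.00%.

86.00%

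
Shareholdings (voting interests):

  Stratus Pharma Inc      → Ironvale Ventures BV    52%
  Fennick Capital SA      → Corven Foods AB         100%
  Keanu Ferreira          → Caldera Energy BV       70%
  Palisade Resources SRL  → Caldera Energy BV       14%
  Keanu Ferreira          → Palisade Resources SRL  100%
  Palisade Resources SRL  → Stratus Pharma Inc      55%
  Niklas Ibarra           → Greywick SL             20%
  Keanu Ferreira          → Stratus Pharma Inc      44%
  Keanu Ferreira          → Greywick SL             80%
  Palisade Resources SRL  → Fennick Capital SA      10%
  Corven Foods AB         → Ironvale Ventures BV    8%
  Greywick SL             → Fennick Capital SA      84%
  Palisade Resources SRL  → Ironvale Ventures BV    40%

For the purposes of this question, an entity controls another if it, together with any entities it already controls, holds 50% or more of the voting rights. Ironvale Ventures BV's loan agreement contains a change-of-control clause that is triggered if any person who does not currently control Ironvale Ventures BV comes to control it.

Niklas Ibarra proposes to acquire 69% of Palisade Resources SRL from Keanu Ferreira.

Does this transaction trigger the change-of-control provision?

The purchase adds only to Niklas's holdings (Keanu's stake shrinks), so Niklas is the only person who could newly come to control Ironvale.
Niklas's largest direct stake is 20% in Greywick, which does not meet the threshold, so Niklas controls no company.
Neither Niklas nor any entity Niklas controls holds any voting interest in Ironvale.
So before the transaction, Niklas does not control Ironvale.
After the purchase, Niklas holds 69% of Palisade directly, and Keanu's stake falls to 31%.
Niklas holds 69% of Palisade, so Niklas controls Palisade.
Palisade holds 55% of Stratus, so Niklas controls Stratus.
Stratus and Palisade together hold 52% + 40% = 92% of Ironvale, so Niklas controls Ironvale.
Niklas did not control Ironvale before and does after, so the clause is triggered.

Yes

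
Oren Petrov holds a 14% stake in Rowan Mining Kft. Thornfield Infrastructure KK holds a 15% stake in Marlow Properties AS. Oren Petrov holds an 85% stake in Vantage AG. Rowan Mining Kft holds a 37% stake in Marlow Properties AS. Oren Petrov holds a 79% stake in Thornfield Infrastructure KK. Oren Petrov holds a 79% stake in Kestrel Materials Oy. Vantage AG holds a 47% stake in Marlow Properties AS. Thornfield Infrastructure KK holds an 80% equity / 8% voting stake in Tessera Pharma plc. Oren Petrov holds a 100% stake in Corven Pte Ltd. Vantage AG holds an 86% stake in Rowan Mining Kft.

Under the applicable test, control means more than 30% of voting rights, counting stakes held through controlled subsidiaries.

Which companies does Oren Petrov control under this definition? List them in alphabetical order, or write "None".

Oren holds 100% of Corven, so Oren controls Corven.
Oren holds 85% of Vantage, so Oren controls Vantage.
Oren holds 79% of Thornfield, so Oren controls Thornfield.
Oren and Vantage together hold 14% + 86% = 100% of Rowan, so Oren controls Rowan.
Thornfield and Rowan and Vantage together hold 15% + 37% + 47% = 99% of Marlow, so Oren controls Marlow.
Oren holds 79% of Kestrel, so Oren controls Kestrel.
No other company's threshold is met.

Corven Pte Ltd, Kestrel Materials Oy, Marlow Properties AS, Rowan Mining Kft, Thornfield Infrastructure KK, Vantage AG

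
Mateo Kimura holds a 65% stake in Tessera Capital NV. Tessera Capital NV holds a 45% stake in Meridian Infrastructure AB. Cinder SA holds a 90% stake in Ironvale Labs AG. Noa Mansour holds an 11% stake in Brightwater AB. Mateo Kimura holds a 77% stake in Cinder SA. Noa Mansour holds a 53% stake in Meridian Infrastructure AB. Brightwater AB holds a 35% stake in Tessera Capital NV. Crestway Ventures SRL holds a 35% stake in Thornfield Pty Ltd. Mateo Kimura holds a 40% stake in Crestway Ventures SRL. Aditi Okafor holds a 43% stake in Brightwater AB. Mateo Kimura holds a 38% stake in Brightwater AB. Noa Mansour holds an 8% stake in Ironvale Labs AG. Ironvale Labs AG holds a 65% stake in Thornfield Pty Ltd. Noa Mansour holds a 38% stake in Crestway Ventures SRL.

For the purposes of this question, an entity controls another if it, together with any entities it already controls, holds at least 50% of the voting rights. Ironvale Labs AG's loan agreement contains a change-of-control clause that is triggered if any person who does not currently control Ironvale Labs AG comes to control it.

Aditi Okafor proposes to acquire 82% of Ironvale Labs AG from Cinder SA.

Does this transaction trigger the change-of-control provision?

The purchase adds only to Aditi's holdings (Cinder's stake shrinks), so Aditi is the only person who could newly come to control Ironvale.
Aditi's largest direct stake is 43% in Brightwater, which does not meet the threshold, so Aditi controls no company.
Neither Aditi nor any entity Aditi controls holds any voting interest in Ironvale.
So before the transaction, Aditi does not control Ironvale.
After the purchase, Aditi holds 82% of Ironvale directly, and Cinder's stake falls to 8%.
Aditi holds 82% of Ironvale, so Aditi controls Ironvale.
Aditi did not control Ironvale before and does after, so the clause is triggered.

Yes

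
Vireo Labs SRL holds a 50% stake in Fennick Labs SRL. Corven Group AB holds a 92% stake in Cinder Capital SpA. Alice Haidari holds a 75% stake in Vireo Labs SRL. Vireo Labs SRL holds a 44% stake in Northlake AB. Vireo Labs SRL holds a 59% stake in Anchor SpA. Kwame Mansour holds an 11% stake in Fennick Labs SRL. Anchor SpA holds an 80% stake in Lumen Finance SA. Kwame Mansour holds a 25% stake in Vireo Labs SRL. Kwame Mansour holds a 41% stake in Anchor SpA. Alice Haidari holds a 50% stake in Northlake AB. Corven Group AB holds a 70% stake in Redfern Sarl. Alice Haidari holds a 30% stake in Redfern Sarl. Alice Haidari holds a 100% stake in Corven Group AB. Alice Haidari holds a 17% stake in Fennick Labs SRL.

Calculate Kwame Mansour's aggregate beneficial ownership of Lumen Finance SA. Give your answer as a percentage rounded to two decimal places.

44.60%

Kwame reaches Lumen along 2 paths.
Via Anchor: 41% × 80% = 32.8%.
Via Vireo → Anchor: 25% × 59% × 80% = 11.8%.
Total: 32.8% + 11.8% = 44.6%.
Rounded: 44.60%.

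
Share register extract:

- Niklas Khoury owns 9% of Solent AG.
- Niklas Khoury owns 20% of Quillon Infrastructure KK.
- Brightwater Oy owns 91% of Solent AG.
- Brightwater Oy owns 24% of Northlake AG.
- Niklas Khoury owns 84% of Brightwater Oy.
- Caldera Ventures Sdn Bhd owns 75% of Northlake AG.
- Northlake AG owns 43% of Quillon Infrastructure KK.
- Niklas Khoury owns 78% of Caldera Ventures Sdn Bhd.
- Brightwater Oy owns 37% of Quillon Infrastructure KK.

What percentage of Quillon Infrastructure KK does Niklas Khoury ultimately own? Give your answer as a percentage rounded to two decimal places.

84.90%

Niklas reaches Quillon along 4 paths.
Via Brightwater → Northlake: 84% × 24% × 43% = 8.6688%.
Via Caldera → Northlake: 78% × 75% × 43% = 25.155%.
Via Brightwater: 84% × 37% = 31.08%.
Direct stake: 20% = 20%.
Total: 8.6688% + 25.155% + 31.08% + 20% = 84.9038%.
Rounded: 84.90%.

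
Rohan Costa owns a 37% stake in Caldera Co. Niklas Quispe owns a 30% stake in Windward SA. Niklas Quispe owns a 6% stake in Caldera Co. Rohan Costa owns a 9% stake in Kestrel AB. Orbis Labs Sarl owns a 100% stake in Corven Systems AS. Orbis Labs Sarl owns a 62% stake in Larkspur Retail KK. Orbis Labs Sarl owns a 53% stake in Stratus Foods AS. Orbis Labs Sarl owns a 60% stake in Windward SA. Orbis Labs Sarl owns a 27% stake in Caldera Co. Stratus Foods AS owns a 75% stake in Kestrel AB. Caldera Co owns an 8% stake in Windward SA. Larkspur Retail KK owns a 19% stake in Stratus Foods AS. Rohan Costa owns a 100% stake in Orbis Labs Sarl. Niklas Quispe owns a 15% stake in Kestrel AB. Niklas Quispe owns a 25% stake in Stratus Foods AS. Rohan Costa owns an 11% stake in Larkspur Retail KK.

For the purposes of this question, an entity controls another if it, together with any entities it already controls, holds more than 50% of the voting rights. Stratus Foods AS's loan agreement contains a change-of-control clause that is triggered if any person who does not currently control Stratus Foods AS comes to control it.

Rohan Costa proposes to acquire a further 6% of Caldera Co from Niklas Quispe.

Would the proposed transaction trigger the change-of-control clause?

The purchase adds only to Rohan's holdings (Niklas's stake shrinks), so Rohan is the only person who could newly come to control Stratus.
Rohan holds 100% of Orbis, so Rohan controls Orbis.
Orbis and Rohan together hold 62% + 11% = 73% of Larkspur, so Rohan controls Larkspur.
Orbis and Larkspur together hold 53% + 19% = 72% of Stratus, so Rohan controls Stratus.
So Rohan already controls Stratus before the transaction.
After the purchase, Rohan's direct stake in Caldera rises to 37% + 6% = 43%, and Niklas's stake falls to 0%.
Rohan controlled Stratus already, so this is not a new person acquiring control; every other person's position is unchanged or reduced.
No new person acquires control, so the clause is not triggered.

No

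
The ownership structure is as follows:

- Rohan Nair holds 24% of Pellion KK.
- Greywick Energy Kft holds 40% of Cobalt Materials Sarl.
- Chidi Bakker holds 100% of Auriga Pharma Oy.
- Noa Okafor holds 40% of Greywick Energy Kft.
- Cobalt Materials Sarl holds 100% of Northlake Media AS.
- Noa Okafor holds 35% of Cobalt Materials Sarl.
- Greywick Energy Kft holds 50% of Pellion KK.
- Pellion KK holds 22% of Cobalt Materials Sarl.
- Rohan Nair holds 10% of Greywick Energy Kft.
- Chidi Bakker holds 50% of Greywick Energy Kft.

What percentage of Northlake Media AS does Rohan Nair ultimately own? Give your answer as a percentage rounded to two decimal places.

10.38%

Rohan reaches Northlake along 3 paths.
Via Greywick → Cobalt: 10% × 40% × 100% = 4%.
Via Pellion → Cobalt: 24% × 22% × 100% = 5.28%.
Via Greywick → Pellion → Cobalt: 10% × 50% × 22% × 100% = 1.1%.
Total: 4% + 5.28% + 1.1% = 10.38%.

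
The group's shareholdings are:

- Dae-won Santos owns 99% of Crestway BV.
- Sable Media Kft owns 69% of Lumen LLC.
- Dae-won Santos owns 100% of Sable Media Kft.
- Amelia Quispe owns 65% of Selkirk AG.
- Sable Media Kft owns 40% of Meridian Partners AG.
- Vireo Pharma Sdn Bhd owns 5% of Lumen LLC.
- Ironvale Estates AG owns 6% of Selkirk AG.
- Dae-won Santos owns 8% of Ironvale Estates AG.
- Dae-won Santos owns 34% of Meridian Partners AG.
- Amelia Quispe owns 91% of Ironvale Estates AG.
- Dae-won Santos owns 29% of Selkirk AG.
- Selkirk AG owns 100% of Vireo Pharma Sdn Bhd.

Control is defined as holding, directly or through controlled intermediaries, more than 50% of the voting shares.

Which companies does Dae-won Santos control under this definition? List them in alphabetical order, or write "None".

Crestway BV, Lumen LLC, Meridian Partners AG, Sable Media Kft

Dae-won holds 100% of Sable, so Dae-won controls Sable.
Dae-won and Sable together hold 34% + 40% = 74% of Meridian, so Dae-won controls Meridian.
Dae-won holds 99% of Crestway, so Dae-won controls Crestway.
Sable holds 69% of Lumen, so Dae-won controls Lumen.
No other company's threshold is met.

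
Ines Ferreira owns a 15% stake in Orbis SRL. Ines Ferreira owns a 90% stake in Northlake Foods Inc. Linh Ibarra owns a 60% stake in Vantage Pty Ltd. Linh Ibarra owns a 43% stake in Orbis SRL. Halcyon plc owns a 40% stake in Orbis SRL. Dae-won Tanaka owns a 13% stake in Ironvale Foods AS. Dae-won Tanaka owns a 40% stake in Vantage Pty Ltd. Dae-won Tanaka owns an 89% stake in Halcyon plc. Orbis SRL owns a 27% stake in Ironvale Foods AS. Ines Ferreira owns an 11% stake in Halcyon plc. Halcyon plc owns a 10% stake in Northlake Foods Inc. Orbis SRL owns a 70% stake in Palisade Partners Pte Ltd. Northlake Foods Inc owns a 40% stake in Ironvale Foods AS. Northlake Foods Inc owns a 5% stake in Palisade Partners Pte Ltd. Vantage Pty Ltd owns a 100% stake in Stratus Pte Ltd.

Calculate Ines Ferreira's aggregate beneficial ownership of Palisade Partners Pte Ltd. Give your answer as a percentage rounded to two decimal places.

Ines reaches Palisade along 4 paths.
Via Halcyon → Northlake: 11% × 10% × 5% = 0.055%.
Via Northlake: 90% × 5% = 4.5%.
Via Orbis: 15% × 70% = 10.5%.
Via Halcyon → Orbis: 11% × 40% × 70% = 3.08%.
Total: 0.055% + 4.5% + 10.5% + 3.08% = 18.135%.
Rounded: 18.14%.

18.14%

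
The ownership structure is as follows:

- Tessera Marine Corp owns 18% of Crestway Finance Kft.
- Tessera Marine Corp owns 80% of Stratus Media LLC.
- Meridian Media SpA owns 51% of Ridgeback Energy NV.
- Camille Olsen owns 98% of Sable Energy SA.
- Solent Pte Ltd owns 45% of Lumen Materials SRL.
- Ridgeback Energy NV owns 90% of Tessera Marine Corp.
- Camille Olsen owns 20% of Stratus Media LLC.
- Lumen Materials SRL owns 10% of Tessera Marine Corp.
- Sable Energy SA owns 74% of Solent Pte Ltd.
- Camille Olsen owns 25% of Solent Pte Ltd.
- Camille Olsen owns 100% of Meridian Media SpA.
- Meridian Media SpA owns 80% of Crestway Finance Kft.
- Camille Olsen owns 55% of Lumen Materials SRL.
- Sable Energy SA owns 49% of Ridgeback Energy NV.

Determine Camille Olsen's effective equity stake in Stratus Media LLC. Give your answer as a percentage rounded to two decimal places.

Camille reaches Stratus along 6 paths.
Direct stake: 20% = 20%.
Via Sable → Ridgeback → Tessera: 98% × 49% × 90% × 80% = 34.5744%.
Via Meridian → Ridgeback → Tessera: 100% × 51% × 90% × 80% = 36.72%.
Via Sable → Solent → Lumen → Tessera: 98% × 74% × 45% × 10% × 80% = 2.61072%.
Via Solent → Lumen → Tessera: 25% × 45% × 10% × 80% = 0.9%.
Via Lumen → Tessera: 55% × 10% × 80% = 4.4%.
Total: 20% + 34.5744% + 36.72% + 2.61072% + 0.9% + 4.4% = 99.20512%.
Rounded: 99.21%.

99.21%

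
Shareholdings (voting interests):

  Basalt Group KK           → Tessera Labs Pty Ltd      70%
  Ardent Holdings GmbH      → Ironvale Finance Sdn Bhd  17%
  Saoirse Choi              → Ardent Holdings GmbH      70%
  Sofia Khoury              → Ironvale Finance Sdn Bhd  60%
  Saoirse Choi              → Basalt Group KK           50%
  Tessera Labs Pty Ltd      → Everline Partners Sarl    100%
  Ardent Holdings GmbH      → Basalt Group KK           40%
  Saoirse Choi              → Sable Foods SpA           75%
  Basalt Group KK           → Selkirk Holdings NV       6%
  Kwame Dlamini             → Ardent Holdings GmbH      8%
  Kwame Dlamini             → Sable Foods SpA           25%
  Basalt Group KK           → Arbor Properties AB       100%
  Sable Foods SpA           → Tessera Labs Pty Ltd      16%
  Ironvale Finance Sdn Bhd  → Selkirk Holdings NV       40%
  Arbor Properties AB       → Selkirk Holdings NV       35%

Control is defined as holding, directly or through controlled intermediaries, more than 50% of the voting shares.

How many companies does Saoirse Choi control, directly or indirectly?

6

Saoirse holds 70% of Ardent, so Saoirse controls Ardent.
Saoirse and Ardent together hold 50% + 40% = 90% of Basalt, so Saoirse controls Basalt.
Saoirse holds 75% of Sable, so Saoirse controls Sable.
Basalt holds 100% of Arbor, so Saoirse controls Arbor.
Basalt and Sable together hold 70% + 16% = 86% of Tessera, so Saoirse controls Tessera.
Tessera holds 100% of Everline, so Saoirse controls Everline.
No other company's threshold is met.
Saoirse controls 6 companies.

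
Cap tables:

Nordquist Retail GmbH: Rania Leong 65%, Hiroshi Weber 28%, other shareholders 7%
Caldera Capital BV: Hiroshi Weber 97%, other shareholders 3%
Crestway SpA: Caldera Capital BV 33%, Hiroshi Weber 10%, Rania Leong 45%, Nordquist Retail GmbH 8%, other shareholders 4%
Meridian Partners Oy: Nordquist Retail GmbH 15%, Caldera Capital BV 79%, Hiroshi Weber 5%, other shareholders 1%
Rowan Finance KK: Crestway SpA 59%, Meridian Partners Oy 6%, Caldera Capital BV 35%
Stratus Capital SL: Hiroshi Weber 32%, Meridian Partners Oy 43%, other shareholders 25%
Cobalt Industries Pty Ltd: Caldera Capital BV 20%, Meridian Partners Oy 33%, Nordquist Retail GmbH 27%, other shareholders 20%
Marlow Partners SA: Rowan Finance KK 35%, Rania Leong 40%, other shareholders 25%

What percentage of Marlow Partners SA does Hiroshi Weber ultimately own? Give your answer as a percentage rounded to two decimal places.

22.82%

Hiroshi reaches Marlow along 7 paths.
Via Caldera → Crestway → Rowan: 97% × 33% × 59% × 35% = 6.610065%.
Via Crestway → Rowan: 10% × 59% × 35% = 2.065%.
Via Nordquist → Crestway → Rowan: 28% × 8% × 59% × 35% = 0.46256%.
Via Nordquist → Meridian → Rowan: 28% × 15% × 6% × 35% = 0.0882%.
Via Caldera → Meridian → Rowan: 97% × 79% × 6% × 35% = 1.60923%.
Via Meridian → Rowan: 5% × 6% × 35% = 0.105%.
Via Caldera → Rowan: 97% × 35% × 35% = 11.8825%.
Total: 6.610065% + 2.065% + 0.46256% + 0.0882% + 1.60923% + 0.105% + 11.8825% = 22.822555%.
Rounded: 22.82%.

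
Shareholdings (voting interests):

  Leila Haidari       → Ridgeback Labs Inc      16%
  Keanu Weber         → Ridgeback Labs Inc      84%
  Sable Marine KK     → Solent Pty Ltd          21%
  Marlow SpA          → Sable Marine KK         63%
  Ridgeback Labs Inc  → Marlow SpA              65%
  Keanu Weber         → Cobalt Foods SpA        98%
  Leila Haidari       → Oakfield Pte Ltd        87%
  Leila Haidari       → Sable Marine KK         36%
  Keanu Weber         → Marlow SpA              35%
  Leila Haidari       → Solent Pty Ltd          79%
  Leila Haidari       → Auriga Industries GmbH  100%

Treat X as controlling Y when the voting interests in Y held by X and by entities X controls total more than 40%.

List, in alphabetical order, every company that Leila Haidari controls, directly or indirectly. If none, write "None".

Auriga Industries GmbH, Oakfield Pte Ltd, Solent Pty Ltd

Leila holds 87% of Oakfield, so Leila controls Oakfield.
Leila holds 79% of Solent, so Leila controls Solent.
Leila holds 100% of Auriga, so Leila controls Auriga.
No other company's threshold is met.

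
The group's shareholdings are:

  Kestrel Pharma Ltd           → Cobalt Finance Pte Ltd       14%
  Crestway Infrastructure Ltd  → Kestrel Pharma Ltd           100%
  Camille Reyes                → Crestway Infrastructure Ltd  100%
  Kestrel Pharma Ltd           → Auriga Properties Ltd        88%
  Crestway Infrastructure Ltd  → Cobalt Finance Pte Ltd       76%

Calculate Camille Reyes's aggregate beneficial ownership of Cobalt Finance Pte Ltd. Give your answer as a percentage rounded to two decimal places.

Camille reaches Cobalt along 2 paths.
Via Crestway: 100% × 76% = 76%.
Via Crestway → Kestrel: 100% × 100% × 14% = 14%.
Total: 76% + 14% = 90%.
Rounded: 90.00%.

90.00%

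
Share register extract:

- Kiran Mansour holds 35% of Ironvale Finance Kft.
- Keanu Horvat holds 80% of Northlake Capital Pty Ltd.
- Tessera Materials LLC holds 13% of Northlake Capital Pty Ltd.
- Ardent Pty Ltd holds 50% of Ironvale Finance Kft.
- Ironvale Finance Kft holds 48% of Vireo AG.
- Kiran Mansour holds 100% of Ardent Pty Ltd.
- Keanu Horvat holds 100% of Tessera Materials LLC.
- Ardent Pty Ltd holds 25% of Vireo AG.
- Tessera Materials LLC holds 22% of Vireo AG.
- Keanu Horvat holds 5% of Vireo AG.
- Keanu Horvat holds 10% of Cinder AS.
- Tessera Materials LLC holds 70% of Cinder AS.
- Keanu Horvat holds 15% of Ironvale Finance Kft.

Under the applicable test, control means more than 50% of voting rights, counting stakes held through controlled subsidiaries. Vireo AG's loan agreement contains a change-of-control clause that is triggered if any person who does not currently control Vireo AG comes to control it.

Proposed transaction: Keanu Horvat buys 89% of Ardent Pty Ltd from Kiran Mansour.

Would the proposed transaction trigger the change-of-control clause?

Yes

The purchase adds only to Keanu's holdings (Kiran's stake shrinks), so Keanu is the only person who could newly come to control Vireo.
Keanu holds 100% of Tessera, so Keanu controls Tessera.
Tessera and Keanu together hold 13% + 80% = 93% of Northlake, so Keanu controls Northlake.
Keanu and Tessera together hold 10% + 70% = 80% of Cinder, so Keanu controls Cinder.
In Vireo, Keanu's side holds only 22% + 5% = 27%, not > 50%.
So before the transaction, Keanu does not control Vireo.
After the purchase, Keanu holds 89% of Ardent directly, and Kiran's stake falls to 11%.
Keanu holds 89% of Ardent, so Keanu controls Ardent.
Ardent and Keanu together hold 50% + 15% = 65% of Ironvale, so Keanu controls Ironvale.
Tessera and Ironvale and Ardent and Keanu together hold 22% + 48% + 25% + 5% = 100% of Vireo, so Keanu controls Vireo.
Keanu did not control Vireo before and does after, so the clause is triggered.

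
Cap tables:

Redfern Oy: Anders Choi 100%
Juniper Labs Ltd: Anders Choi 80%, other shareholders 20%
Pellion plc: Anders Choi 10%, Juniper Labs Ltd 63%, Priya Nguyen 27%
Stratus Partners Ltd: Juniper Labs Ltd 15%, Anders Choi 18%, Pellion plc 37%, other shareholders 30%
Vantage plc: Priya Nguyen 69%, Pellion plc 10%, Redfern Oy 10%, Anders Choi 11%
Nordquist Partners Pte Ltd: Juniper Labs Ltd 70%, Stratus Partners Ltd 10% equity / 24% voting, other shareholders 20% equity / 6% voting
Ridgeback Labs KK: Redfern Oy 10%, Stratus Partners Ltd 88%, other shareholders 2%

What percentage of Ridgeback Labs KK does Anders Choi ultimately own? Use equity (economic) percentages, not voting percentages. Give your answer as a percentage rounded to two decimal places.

Anders reaches Ridgeback along 5 paths.
Via Redfern: 100% × 10% = 10%.
Via Juniper → Stratus: 80% × 15% × 88% = 10.56%.
Via Stratus: 18% × 88% = 15.84%.
Via Pellion → Stratus: 10% × 37% × 88% = 3.256%.
Via Juniper → Pellion → Stratus: 80% × 63% × 37% × 88% = 16.41024%.
Total: 10% + 10.56% + 15.84% + 3.256% + 16.41024% = 56.06624%.
Rounded: 56.07%.

56.07%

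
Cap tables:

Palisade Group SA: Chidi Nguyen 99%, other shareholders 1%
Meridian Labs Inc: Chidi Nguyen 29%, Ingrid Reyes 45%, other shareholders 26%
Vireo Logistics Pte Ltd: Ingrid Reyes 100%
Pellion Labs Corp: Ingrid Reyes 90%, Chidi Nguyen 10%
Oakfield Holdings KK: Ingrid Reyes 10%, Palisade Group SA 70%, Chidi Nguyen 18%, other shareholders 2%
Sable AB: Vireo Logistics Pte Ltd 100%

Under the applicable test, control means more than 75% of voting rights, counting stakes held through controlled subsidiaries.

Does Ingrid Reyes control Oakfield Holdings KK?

Ingrid holds 100% of Vireo, so Ingrid controls Vireo.
Ingrid holds 90% of Pellion, so Ingrid controls Pellion.
Vireo holds 100% of Sable, so Ingrid controls Sable.
In Oakfield, Ingrid's side holds only 10%, not > 75%.
So Ingrid does not control Oakfield.

No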